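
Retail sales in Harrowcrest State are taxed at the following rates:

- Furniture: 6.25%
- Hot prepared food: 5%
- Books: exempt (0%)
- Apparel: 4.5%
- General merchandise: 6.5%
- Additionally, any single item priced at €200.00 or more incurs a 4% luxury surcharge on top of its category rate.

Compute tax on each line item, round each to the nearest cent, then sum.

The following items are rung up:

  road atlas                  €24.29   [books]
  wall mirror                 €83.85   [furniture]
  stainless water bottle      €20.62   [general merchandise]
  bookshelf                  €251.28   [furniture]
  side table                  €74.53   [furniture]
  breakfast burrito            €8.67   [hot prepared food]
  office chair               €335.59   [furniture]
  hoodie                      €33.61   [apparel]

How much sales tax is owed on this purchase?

€73.34

Road atlas €24.29: books → 0% → €0.00
Wall mirror €83.85: furniture → 6.25% → €5.24
Stainless water bottle €20.62: general merchandise → 6.5% → €1.34
Bookshelf €251.28: furniture → 6.25% + 4% surcharge = 10.25% → €25.76
Side table €74.53: furniture → 6.25% → €4.66
Breakfast burrito €8.67: hot prepared food → 5% → €0.43
Office chair €335.59: furniture → 6.25% + 4% surcharge = 10.25% → €34.40
Hoodie €33.61: apparel → 4.5% → €1.51
Total tax = €5.24 + €1.34 + €25.76 + €4.66 + €0.43 + €34.40 + €1.51 = €73.34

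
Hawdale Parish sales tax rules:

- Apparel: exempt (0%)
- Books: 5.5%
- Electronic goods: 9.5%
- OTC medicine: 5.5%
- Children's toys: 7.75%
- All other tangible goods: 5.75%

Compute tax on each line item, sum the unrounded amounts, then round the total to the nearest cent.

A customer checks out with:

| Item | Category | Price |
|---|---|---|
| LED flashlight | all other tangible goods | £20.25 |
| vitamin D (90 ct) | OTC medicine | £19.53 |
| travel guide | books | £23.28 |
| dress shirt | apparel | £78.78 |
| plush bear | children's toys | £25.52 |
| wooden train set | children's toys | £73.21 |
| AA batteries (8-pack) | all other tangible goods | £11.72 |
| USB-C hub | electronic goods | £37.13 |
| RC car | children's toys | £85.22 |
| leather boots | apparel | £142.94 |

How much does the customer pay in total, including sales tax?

LED flashlight £20.25: all other tangible goods → 5.75% → £1.164375
Vitamin D (90 ct) £19.53: OTC medicine → 5.5% → £1.07415
Travel guide £23.28: books → 5.5% → £1.2804
Dress shirt £78.78: apparel → 0% → £0.00
Plush bear £25.52: children's toys → 7.75% → £1.9778
Wooden train set £73.21: children's toys → 7.75% → £5.673775
AA batteries (8-pack) £11.72: all other tangible goods → 5.75% → £0.6739
USB-C hub £37.13: electronic goods → 9.5% → £3.52735
RC car £85.22: children's toys → 7.75% → £6.60455
Leather boots £142.94: apparel → 0% → £0.00
Subtotal = £517.58; unrounded tax = £21.9763 → £21.98; total due = £539.56

£539.56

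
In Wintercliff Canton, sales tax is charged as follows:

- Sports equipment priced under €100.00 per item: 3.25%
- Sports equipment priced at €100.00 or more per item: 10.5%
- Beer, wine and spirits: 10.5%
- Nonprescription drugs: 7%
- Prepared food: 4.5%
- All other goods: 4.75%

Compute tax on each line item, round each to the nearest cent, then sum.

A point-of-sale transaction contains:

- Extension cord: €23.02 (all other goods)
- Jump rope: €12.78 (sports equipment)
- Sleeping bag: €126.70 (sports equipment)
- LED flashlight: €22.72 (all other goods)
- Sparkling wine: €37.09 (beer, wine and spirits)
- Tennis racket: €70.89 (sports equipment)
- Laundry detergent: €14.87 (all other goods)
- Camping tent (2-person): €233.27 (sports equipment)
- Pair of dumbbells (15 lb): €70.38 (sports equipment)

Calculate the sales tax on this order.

€49.57

Extension cord €23.02: all other goods → 4.75% → €1.09
Jump rope €12.78: sports equipment, under €100.00 → 3.25% → €0.42
Sleeping bag €126.70: sports equipment, €100.00 or more → 10.5% → €13.30
LED flashlight €22.72: all other goods → 4.75% → €1.08
Sparkling wine €37.09: beer, wine and spirits → 10.5% → €3.89
Tennis racket €70.89: sports equipment, under €100.00 → 3.25% → €2.30
Laundry detergent €14.87: all other goods → 4.75% → €0.71
Camping tent (2-person) €233.27: sports equipment, €100.00 or more → 10.5% → €24.49
Pair of dumbbells (15 lb) €70.38: sports equipment, under €100.00 → 3.25% → €2.29
Total tax = €1.09 + €0.42 + €13.30 + €1.08 + €3.89 + €2.30 + €0.71 + €24.49 + €2.29 = €49.57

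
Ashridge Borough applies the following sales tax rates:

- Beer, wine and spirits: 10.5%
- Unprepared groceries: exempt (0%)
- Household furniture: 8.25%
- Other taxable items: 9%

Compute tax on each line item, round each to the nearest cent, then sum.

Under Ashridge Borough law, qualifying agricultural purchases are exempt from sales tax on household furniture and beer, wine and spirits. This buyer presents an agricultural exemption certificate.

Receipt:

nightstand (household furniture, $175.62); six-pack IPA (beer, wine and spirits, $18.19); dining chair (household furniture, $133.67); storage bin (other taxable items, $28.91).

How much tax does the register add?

Nightstand $175.62: household furniture, buyer-exempt → 0% → $0.00
Six-pack IPA $18.19: beer, wine and spirits, buyer-exempt → 0% → $0.00
Dining chair $133.67: household furniture, buyer-exempt → 0% → $0.00
Storage bin $28.91: other taxable items → 9% → $2.60
Total tax = $2.60

$2.60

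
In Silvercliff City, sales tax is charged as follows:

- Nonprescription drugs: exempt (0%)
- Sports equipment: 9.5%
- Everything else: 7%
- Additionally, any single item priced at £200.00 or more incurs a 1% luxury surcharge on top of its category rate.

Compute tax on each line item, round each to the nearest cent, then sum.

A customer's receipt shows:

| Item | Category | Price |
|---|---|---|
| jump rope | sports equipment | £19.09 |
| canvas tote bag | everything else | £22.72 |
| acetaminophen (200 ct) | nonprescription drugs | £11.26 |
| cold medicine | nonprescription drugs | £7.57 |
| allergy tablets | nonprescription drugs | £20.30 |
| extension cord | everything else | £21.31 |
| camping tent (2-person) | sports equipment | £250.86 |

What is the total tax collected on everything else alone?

£3.08

Canvas tote bag £22.72: everything else → 7% → £1.59
Extension cord £21.31: everything else → 7% → £1.49
Tax on everything else = £1.59 + £1.49 = £3.08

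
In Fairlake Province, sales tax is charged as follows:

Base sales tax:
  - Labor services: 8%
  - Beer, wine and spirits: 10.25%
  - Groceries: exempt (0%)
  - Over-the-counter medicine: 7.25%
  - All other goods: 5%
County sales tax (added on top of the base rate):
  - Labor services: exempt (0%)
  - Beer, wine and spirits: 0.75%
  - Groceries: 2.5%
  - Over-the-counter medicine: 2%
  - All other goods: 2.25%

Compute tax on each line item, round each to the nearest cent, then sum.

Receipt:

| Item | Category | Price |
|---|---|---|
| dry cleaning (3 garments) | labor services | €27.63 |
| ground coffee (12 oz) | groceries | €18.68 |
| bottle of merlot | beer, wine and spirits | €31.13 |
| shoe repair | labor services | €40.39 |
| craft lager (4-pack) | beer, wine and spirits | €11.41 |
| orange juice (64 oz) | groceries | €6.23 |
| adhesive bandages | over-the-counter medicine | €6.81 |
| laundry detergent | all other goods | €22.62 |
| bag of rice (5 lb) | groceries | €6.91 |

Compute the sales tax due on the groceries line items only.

Ground coffee (12 oz) €18.68: groceries → 0% + 2.5% county = 2.5% → €0.47
Orange juice (64 oz) €6.23: groceries → 0% + 2.5% county = 2.5% → €0.16
Bag of rice (5 lb) €6.91: groceries → 0% + 2.5% county = 2.5% → €0.17
Tax on groceries = €0.47 + €0.16 + €0.17 = €0.80

€0.80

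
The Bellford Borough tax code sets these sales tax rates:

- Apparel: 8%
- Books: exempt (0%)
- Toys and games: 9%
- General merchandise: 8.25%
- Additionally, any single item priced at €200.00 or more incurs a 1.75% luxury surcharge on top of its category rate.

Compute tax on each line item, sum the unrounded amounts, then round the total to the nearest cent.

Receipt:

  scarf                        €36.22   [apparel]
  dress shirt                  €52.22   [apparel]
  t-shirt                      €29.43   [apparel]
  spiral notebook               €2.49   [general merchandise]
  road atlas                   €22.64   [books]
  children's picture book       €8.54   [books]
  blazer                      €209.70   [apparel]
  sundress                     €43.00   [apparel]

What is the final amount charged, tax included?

Scarf €36.22: apparel → 8% → €2.8976
Dress shirt €52.22: apparel → 8% → €4.1776
T-shirt €29.43: apparel → 8% → €2.3544
Spiral notebook €2.49: general merchandise → 8.25% → €0.205425
Road atlas €22.64: books → 0% → €0.00
Children's picture book €8.54: books → 0% → €0.00
Blazer €209.70: apparel → 8% + 1.75% surcharge = 9.75% → €20.44575
Sundress €43.00: apparel → 8% → €3.44
Subtotal = €404.24; unrounded tax = €33.520775 → €33.52; total due = €437.76

€437.76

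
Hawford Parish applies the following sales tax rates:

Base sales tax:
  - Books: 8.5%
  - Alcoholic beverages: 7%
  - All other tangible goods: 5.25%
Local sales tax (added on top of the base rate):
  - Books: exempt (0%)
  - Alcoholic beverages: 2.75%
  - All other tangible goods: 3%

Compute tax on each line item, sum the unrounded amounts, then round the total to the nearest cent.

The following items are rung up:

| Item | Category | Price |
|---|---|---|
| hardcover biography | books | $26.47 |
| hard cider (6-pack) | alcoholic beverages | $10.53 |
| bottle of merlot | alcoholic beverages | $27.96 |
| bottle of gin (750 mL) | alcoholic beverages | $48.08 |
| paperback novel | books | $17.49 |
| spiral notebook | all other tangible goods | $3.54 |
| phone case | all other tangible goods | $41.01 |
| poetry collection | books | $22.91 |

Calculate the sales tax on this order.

Hardcover biography $26.47: books → 8.5% + 0% local = 8.5% → $2.24995
Hard cider (6-pack) $10.53: alcoholic beverages → 7% + 2.75% local = 9.75% → $1.026675
Bottle of merlot $27.96: alcoholic beverages → 7% + 2.75% local = 9.75% → $2.7261
Bottle of gin (750 mL) $48.08: alcoholic beverages → 7% + 2.75% local = 9.75% → $4.6878
Paperback novel $17.49: books → 8.5% + 0% local = 8.5% → $1.48665
Spiral notebook $3.54: all other tangible goods → 5.25% + 3% local = 8.25% → $0.29205
Phone case $41.01: all other tangible goods → 5.25% + 3% local = 8.25% → $3.383325
Poetry collection $22.91: books → 8.5% + 0% local = 8.5% → $1.94735
Unrounded tax sum = $17.7999 → $17.80

$17.80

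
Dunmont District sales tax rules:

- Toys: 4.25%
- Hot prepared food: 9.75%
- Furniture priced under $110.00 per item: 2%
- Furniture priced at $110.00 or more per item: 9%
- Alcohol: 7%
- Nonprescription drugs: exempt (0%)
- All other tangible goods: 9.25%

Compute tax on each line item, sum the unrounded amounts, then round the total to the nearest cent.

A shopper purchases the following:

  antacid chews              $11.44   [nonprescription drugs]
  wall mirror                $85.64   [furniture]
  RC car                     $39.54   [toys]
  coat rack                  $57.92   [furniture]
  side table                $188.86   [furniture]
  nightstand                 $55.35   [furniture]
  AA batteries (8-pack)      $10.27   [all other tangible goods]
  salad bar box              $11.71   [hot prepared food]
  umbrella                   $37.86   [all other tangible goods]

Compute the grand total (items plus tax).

$526.84

Antacid chews $11.44: nonprescription drugs → 0% → $0.00
Wall mirror $85.64: furniture, under $110.00 → 2% → $1.7128
RC car $39.54: toys → 4.25% → $1.68045
Coat rack $57.92: furniture, under $110.00 → 2% → $1.1584
Side table $188.86: furniture, $110.00 or more → 9% → $16.9974
Nightstand $55.35: furniture, under $110.00 → 2% → $1.107
AA batteries (8-pack) $10.27: all other tangible goods → 9.25% → $0.949975
Salad bar box $11.71: hot prepared food → 9.75% → $1.141725
Umbrella $37.86: all other tangible goods → 9.25% → $3.50205
Subtotal = $498.59; unrounded tax = $28.2498 → $28.25; total due = $526.84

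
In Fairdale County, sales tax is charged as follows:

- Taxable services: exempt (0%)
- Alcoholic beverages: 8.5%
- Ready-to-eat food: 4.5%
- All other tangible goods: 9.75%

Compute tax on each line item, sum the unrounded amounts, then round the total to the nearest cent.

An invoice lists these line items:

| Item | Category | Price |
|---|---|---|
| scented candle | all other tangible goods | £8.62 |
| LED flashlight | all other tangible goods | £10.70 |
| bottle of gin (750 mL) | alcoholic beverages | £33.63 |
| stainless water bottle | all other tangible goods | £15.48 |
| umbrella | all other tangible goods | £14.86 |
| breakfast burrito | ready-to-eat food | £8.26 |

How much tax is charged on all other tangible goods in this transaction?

Scented candle £8.62: all other tangible goods → 9.75% → £0.84045
LED flashlight £10.70: all other tangible goods → 9.75% → £1.04325
Stainless water bottle £15.48: all other tangible goods → 9.75% → £1.5093
Umbrella £14.86: all other tangible goods → 9.75% → £1.44885
Tax on all other tangible goods: unrounded sum = £4.84185 → £4.84

£4.84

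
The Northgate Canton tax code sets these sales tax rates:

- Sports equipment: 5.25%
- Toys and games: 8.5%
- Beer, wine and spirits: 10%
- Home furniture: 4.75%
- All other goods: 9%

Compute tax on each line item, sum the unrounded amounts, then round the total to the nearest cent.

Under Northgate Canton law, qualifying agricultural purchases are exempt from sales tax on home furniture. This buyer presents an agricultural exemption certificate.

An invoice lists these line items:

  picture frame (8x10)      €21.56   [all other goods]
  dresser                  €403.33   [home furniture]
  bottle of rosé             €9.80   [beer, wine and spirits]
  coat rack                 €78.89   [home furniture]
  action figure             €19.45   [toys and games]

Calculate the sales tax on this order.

€4.57

Picture frame (8x10) €21.56: all other goods → 9% → €1.9404
Dresser €403.33: home furniture, buyer-exempt → 0% → €0.00
Bottle of rosé €9.80: beer, wine and spirits → 10% → €0.98
Coat rack €78.89: home furniture, buyer-exempt → 0% → €0.00
Action figure €19.45: toys and games → 8.5% → €1.65325
Unrounded tax sum = €4.57365 → €4.57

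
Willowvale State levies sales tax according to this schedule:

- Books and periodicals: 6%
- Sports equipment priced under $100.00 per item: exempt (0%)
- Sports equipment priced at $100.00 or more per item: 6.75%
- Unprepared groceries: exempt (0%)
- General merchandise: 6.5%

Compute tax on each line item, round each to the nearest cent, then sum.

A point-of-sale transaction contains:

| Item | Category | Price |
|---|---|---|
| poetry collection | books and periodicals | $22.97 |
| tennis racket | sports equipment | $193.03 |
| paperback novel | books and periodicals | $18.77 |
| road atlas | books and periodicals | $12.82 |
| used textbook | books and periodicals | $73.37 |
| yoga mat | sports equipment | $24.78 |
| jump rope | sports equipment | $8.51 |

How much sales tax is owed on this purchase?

Poetry collection $22.97: books and periodicals → 6% → $1.38
Tennis racket $193.03: sports equipment, $100.00 or more → 6.75% → $13.03
Paperback novel $18.77: books and periodicals → 6% → $1.13
Road atlas $12.82: books and periodicals → 6% → $0.77
Used textbook $73.37: books and periodicals → 6% → $4.40
Yoga mat $24.78: sports equipment, under $100.00 → 0% → $0.00
Jump rope $8.51: sports equipment, under $100.00 → 0% → $0.00
Total tax = $1.38 + $13.03 + $1.13 + $0.77 + $4.40 = $20.71

$20.71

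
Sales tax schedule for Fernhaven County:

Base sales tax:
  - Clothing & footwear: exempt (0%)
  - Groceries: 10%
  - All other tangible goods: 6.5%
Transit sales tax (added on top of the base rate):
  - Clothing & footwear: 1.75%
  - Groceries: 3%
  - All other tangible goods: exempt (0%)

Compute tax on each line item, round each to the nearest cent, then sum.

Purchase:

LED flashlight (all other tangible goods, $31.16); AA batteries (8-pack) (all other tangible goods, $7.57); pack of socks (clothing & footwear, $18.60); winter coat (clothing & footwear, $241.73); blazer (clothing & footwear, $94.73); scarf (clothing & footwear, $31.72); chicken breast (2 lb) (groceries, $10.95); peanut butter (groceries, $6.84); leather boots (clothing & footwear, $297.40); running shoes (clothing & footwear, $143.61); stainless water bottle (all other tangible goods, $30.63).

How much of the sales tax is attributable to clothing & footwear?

$14.49

Pack of socks $18.60: clothing & footwear → 0% + 1.75% transit = 1.75% → $0.33
Winter coat $241.73: clothing & footwear → 0% + 1.75% transit = 1.75% → $4.23
Blazer $94.73: clothing & footwear → 0% + 1.75% transit = 1.75% → $1.66
Scarf $31.72: clothing & footwear → 0% + 1.75% transit = 1.75% → $0.56
Leather boots $297.40: clothing & footwear → 0% + 1.75% transit = 1.75% → $5.20
Running shoes $143.61: clothing & footwear → 0% + 1.75% transit = 1.75% → $2.51
Tax on clothing & footwear = $0.33 + $4.23 + $1.66 + $0.56 + $5.20 + $2.51 = $14.49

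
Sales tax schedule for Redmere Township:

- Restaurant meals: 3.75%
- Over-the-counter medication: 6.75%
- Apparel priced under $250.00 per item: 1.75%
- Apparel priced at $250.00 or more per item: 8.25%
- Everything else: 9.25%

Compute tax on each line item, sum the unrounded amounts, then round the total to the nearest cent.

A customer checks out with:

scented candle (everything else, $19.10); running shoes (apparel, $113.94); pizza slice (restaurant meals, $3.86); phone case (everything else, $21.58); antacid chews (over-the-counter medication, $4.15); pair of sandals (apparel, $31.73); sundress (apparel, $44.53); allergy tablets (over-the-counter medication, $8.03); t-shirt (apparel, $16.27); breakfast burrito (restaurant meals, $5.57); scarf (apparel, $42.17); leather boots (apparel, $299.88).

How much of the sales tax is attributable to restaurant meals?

Pizza slice $3.86: restaurant meals → 3.75% → $0.14475
Breakfast burrito $5.57: restaurant meals → 3.75% → $0.208875
Tax on restaurant meals: unrounded sum = $0.353625 → $0.35

$0.35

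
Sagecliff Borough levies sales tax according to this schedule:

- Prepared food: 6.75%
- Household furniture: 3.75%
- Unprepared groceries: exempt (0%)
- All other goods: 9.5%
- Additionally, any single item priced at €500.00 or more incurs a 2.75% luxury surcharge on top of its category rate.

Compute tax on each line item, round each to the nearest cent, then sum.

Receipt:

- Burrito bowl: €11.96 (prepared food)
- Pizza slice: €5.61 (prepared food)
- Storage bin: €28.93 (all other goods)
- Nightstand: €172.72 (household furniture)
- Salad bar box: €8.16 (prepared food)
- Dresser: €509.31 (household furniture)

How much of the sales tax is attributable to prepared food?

Burrito bowl €11.96: prepared food → 6.75% → €0.81
Pizza slice €5.61: prepared food → 6.75% → €0.38
Salad bar box €8.16: prepared food → 6.75% → €0.55
Tax on prepared food = €0.81 + €0.38 + €0.55 = €1.74

€1.74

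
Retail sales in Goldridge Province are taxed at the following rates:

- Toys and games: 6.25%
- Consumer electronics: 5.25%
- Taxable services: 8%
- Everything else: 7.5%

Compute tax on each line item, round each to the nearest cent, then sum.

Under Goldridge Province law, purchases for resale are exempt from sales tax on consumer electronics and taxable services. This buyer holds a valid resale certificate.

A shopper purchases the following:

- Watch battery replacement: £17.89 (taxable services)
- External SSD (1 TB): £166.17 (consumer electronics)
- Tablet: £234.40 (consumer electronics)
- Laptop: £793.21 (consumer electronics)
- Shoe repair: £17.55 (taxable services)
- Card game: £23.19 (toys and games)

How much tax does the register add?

Watch battery replacement £17.89: taxable services, buyer-exempt → 0% → £0.00
External SSD (1 TB) £166.17: consumer electronics, buyer-exempt → 0% → £0.00
Tablet £234.40: consumer electronics, buyer-exempt → 0% → £0.00
Laptop £793.21: consumer electronics, buyer-exempt → 0% → £0.00
Shoe repair £17.55: taxable services, buyer-exempt → 0% → £0.00
Card game £23.19: toys and games → 6.25% → £1.45
Total tax = £1.45

£1.45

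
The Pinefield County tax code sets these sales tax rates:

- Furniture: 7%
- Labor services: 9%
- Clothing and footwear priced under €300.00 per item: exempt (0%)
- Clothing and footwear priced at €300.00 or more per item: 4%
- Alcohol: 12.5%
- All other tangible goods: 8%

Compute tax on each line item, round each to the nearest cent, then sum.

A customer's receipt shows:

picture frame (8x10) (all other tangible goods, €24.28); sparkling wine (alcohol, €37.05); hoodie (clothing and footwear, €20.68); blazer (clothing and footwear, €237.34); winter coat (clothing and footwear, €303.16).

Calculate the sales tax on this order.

€18.70

Picture frame (8x10) €24.28: all other tangible goods → 8% → €1.94
Sparkling wine €37.05: alcohol → 12.5% → €4.63
Hoodie €20.68: clothing and footwear, under €300.00 → 0% → €0.00
Blazer €237.34: clothing and footwear, under €300.00 → 0% → €0.00
Winter coat €303.16: clothing and footwear, €300.00 or more → 4% → €12.13
Total tax = €1.94 + €4.63 + €12.13 = €18.70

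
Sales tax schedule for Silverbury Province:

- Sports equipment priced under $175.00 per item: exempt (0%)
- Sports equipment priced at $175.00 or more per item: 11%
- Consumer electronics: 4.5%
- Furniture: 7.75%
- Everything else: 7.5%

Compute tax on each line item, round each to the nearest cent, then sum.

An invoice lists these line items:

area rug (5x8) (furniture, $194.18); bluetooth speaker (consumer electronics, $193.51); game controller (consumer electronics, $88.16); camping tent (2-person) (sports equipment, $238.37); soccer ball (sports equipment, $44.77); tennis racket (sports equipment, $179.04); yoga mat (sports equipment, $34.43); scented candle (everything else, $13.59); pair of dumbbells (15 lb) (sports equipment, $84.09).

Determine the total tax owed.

$74.66

Area rug (5x8) $194.18: furniture → 7.75% → $15.05
Bluetooth speaker $193.51: consumer electronics → 4.5% → $8.71
Game controller $88.16: consumer electronics → 4.5% → $3.97
Camping tent (2-person) $238.37: sports equipment, $175.00 or more → 11% → $26.22
Soccer ball $44.77: sports equipment, under $175.00 → 0% → $0.00
Tennis racket $179.04: sports equipment, $175.00 or more → 11% → $19.69
Yoga mat $34.43: sports equipment, under $175.00 → 0% → $0.00
Scented candle $13.59: everything else → 7.5% → $1.02
Pair of dumbbells (15 lb) $84.09: sports equipment, under $175.00 → 0% → $0.00
Total tax = $15.05 + $8.71 + $3.97 + $26.22 + $19.69 + $1.02 = $74.66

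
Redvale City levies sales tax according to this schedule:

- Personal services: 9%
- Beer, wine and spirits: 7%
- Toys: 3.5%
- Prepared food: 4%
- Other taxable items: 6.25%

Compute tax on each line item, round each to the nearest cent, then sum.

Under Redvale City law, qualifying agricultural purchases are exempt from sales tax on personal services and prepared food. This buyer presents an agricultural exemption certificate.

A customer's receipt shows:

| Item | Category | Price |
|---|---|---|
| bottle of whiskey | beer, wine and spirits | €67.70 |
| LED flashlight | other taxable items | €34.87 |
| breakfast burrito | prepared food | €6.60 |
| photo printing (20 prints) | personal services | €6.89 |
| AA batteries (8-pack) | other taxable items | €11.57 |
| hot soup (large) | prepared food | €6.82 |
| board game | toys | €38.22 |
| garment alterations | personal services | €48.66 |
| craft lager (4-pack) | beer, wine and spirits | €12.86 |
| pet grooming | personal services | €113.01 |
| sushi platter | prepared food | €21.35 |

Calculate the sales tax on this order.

Bottle of whiskey €67.70: beer, wine and spirits → 7% → €4.74
LED flashlight €34.87: other taxable items → 6.25% → €2.18
Breakfast burrito €6.60: prepared food, buyer-exempt → 0% → €0.00
Photo printing (20 prints) €6.89: personal services, buyer-exempt → 0% → €0.00
AA batteries (8-pack) €11.57: other taxable items → 6.25% → €0.72
Hot soup (large) €6.82: prepared food, buyer-exempt → 0% → €0.00
Board game €38.22: toys → 3.5% → €1.34
Garment alterations €48.66: personal services, buyer-exempt → 0% → €0.00
Craft lager (4-pack) €12.86: beer, wine and spirits → 7% → €0.90
Pet grooming €113.01: personal services, buyer-exempt → 0% → €0.00
Sushi platter €21.35: prepared food, buyer-exempt → 0% → €0.00
Total tax = €4.74 + €2.18 + €0.72 + €1.34 + €0.90 = €9.88

€9.88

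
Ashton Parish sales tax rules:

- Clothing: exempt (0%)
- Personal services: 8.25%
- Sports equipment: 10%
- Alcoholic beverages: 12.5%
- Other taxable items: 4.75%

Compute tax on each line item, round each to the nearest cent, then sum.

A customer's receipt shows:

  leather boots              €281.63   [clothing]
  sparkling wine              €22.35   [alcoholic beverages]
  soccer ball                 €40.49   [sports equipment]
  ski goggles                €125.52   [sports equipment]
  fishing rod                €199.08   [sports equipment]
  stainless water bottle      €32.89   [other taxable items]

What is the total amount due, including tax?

€742.82

Leather boots €281.63: clothing → 0% → €0.00
Sparkling wine €22.35: alcoholic beverages → 12.5% → €2.79
Soccer ball €40.49: sports equipment → 10% → €4.05
Ski goggles €125.52: sports equipment → 10% → €12.55
Fishing rod €199.08: sports equipment → 10% → €19.91
Stainless water bottle €32.89: other taxable items → 4.75% → €1.56
Subtotal = €701.96; tax = €40.86; total due = €742.82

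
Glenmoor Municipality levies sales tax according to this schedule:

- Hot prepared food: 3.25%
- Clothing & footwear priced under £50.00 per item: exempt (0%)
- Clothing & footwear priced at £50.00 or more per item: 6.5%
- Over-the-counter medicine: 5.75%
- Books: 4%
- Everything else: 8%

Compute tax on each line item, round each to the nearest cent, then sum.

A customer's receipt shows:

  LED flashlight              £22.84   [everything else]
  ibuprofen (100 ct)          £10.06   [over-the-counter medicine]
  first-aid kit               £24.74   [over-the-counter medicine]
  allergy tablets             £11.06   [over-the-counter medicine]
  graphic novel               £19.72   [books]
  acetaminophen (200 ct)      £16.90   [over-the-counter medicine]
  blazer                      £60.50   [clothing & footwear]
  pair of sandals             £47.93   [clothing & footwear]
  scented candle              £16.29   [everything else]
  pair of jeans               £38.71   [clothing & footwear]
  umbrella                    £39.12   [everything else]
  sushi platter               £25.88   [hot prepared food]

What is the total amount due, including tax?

LED flashlight £22.84: everything else → 8% → £1.83
Ibuprofen (100 ct) £10.06: over-the-counter medicine → 5.75% → £0.58
First-aid kit £24.74: over-the-counter medicine → 5.75% → £1.42
Allergy tablets £11.06: over-the-counter medicine → 5.75% → £0.64
Graphic novel £19.72: books → 4% → £0.79
Acetaminophen (200 ct) £16.90: over-the-counter medicine → 5.75% → £0.97
Blazer £60.50: clothing & footwear, £50.00 or more → 6.5% → £3.93
Pair of sandals £47.93: clothing & footwear, under £50.00 → 0% → £0.00
Scented candle £16.29: everything else → 8% → £1.30
Pair of jeans £38.71: clothing & footwear, under £50.00 → 0% → £0.00
Umbrella £39.12: everything else → 8% → £3.13
Sushi platter £25.88: hot prepared food → 3.25% → £0.84
Subtotal = £333.75; tax = £15.43; total due = £349.18

£349.18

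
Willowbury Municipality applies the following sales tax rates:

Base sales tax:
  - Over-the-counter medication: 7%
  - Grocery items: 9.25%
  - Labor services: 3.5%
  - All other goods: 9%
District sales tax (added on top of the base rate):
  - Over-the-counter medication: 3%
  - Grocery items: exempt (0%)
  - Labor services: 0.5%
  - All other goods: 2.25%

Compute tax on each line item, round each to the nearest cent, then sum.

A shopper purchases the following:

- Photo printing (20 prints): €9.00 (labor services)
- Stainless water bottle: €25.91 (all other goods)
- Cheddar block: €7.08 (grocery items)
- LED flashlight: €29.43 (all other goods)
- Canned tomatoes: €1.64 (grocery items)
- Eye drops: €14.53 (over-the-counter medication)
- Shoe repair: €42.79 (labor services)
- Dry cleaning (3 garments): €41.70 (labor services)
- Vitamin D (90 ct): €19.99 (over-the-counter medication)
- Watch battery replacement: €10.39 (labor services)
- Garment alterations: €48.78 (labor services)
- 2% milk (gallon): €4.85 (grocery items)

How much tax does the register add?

€17.03

Photo printing (20 prints) €9.00: labor services → 3.5% + 0.5% district = 4% → €0.36
Stainless water bottle €25.91: all other goods → 9% + 2.25% district = 11.25% → €2.91
Cheddar block €7.08: grocery items → 9.25% + 0% district = 9.25% → €0.65
LED flashlight €29.43: all other goods → 9% + 2.25% district = 11.25% → €3.31
Canned tomatoes €1.64: grocery items → 9.25% + 0% district = 9.25% → €0.15
Eye drops €14.53: over-the-counter medication → 7% + 3% district = 10% → €1.45
Shoe repair €42.79: labor services → 3.5% + 0.5% district = 4% → €1.71
Dry cleaning (3 garments) €41.70: labor services → 3.5% + 0.5% district = 4% → €1.67
Vitamin D (90 ct) €19.99: over-the-counter medication → 7% + 3% district = 10% → €2.00
Watch battery replacement €10.39: labor services → 3.5% + 0.5% district = 4% → €0.42
Garment alterations €48.78: labor services → 3.5% + 0.5% district = 4% → €1.95
2% milk (gallon) €4.85: grocery items → 9.25% + 0% district = 9.25% → €0.45
Total tax = €0.36 + €2.91 + €0.65 + €3.31 + €0.15 + €1.45 + €1.71 + €1.67 + €2.00 + €0.42 + €1.95 + €0.45 = €17.03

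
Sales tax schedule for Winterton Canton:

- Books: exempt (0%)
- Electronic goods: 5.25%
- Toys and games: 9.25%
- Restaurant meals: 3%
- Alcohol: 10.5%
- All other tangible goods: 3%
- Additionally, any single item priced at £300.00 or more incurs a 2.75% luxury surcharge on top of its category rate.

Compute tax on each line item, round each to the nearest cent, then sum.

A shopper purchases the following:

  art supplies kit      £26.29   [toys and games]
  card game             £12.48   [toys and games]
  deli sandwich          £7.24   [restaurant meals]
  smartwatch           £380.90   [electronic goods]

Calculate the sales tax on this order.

£34.27

Art supplies kit £26.29: toys and games → 9.25% → £2.43
Card game £12.48: toys and games → 9.25% → £1.15
Deli sandwich £7.24: restaurant meals → 3% → £0.22
Smartwatch £380.90: electronic goods → 5.25% + 2.75% surcharge = 8% → £30.47
Total tax = £2.43 + £1.15 + £0.22 + £30.47 = £34.27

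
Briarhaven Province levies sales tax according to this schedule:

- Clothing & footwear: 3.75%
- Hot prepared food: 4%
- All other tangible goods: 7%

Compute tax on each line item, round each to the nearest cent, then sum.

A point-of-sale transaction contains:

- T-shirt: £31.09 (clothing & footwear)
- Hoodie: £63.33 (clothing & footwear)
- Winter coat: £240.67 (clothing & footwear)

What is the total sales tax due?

T-shirt £31.09: clothing & footwear → 3.75% → £1.17
Hoodie £63.33: clothing & footwear → 3.75% → £2.37
Winter coat £240.67: clothing & footwear → 3.75% → £9.03
Total tax = £1.17 + £2.37 + £9.03 = £12.57

£12.57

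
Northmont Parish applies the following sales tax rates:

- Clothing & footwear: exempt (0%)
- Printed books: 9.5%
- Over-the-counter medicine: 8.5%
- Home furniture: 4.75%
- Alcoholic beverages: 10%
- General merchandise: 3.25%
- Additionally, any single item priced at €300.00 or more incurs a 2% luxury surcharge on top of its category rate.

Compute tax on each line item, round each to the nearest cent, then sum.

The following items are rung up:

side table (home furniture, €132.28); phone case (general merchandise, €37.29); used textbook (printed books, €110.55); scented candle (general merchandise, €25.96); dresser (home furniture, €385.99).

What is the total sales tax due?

€44.88

Side table €132.28: home furniture → 4.75% → €6.28
Phone case €37.29: general merchandise → 3.25% → €1.21
Used textbook €110.55: printed books → 9.5% → €10.50
Scented candle €25.96: general merchandise → 3.25% → €0.84
Dresser €385.99: home furniture → 4.75% + 2% surcharge = 6.75% → €26.05
Total tax = €6.28 + €1.21 + €10.50 + €0.84 + €26.05 = €44.88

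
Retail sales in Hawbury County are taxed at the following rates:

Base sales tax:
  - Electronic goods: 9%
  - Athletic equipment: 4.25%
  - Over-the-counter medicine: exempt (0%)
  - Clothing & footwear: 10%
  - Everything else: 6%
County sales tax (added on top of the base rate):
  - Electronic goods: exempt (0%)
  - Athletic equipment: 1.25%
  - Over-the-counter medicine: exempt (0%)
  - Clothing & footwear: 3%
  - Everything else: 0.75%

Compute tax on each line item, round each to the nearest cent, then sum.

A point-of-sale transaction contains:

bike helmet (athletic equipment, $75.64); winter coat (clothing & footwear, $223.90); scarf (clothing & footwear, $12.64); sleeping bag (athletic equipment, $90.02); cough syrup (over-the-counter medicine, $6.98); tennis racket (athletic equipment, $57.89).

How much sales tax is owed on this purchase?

$43.04

Bike helmet $75.64: athletic equipment → 4.25% + 1.25% county = 5.5% → $4.16
Winter coat $223.90: clothing & footwear → 10% + 3% county = 13% → $29.11
Scarf $12.64: clothing & footwear → 10% + 3% county = 13% → $1.64
Sleeping bag $90.02: athletic equipment → 4.25% + 1.25% county = 5.5% → $4.95
Cough syrup $6.98: over-the-counter medicine → 0% + 0% county = 0% → $0.00
Tennis racket $57.89: athletic equipment → 4.25% + 1.25% county = 5.5% → $3.18
Total tax = $4.16 + $29.11 + $1.64 + $4.95 + $3.18 = $43.04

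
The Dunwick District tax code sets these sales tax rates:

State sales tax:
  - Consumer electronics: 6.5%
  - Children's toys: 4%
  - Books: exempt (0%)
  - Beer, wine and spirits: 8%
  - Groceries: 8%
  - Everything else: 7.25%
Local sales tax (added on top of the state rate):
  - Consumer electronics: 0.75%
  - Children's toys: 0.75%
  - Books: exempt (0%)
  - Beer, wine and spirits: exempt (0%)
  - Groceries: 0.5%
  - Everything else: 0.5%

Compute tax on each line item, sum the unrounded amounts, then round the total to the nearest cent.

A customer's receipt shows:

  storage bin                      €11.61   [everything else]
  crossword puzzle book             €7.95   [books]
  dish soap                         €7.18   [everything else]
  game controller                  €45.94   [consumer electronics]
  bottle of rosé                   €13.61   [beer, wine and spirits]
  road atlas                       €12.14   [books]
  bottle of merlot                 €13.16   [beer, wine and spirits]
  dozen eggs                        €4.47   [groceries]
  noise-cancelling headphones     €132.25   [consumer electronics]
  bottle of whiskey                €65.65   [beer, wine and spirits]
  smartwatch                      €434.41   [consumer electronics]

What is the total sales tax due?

€53.64

Storage bin €11.61: everything else → 7.25% + 0.5% local = 7.75% → €0.899775
Crossword puzzle book €7.95: books → 0% + 0% local = 0% → €0.00
Dish soap €7.18: everything else → 7.25% + 0.5% local = 7.75% → €0.55645
Game controller €45.94: consumer electronics → 6.5% + 0.75% local = 7.25% → €3.33065
Bottle of rosé €13.61: beer, wine and spirits → 8% + 0% local = 8% → €1.0888
Road atlas €12.14: books → 0% + 0% local = 0% → €0.00
Bottle of merlot €13.16: beer, wine and spirits → 8% + 0% local = 8% → €1.0528
Dozen eggs €4.47: groceries → 8% + 0.5% local = 8.5% → €0.37995
Noise-cancelling headphones €132.25: consumer electronics → 6.5% + 0.75% local = 7.25% → €9.588125
Bottle of whiskey €65.65: beer, wine and spirits → 8% + 0% local = 8% → €5.252
Smartwatch €434.41: consumer electronics → 6.5% + 0.75% local = 7.25% → €31.494725
Unrounded tax sum = €53.643275 → €53.64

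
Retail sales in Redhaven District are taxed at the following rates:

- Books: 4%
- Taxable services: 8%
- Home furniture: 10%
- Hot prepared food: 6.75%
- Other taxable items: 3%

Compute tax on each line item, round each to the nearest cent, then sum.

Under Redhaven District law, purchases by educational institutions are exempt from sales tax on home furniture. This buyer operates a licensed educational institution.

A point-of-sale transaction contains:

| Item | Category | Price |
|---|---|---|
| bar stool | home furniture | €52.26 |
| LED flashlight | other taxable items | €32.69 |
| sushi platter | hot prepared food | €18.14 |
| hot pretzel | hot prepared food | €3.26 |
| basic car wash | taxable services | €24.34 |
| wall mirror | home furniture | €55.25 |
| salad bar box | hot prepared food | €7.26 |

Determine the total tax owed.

Bar stool €52.26: home furniture, buyer-exempt → 0% → €0.00
LED flashlight €32.69: other taxable items → 3% → €0.98
Sushi platter €18.14: hot prepared food → 6.75% → €1.22
Hot pretzel €3.26: hot prepared food → 6.75% → €0.22
Basic car wash €24.34: taxable services → 8% → €1.95
Wall mirror €55.25: home furniture, buyer-exempt → 0% → €0.00
Salad bar box €7.26: hot prepared food → 6.75% → €0.49
Total tax = €0.98 + €1.22 + €0.22 + €1.95 + €0.49 = €4.86

€4.86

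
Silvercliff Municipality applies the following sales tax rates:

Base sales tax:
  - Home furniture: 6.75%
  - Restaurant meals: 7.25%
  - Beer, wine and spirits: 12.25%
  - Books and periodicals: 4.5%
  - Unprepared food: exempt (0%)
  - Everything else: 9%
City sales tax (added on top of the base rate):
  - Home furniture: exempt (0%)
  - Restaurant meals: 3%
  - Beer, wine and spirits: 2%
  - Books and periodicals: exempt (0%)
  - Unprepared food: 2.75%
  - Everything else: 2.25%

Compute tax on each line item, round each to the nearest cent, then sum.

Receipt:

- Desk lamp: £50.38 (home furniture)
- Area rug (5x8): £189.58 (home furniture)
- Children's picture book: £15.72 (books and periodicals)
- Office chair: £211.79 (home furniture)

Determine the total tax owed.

£31.21

Desk lamp £50.38: home furniture → 6.75% + 0% city = 6.75% → £3.40
Area rug (5x8) £189.58: home furniture → 6.75% + 0% city = 6.75% → £12.80
Children's picture book £15.72: books and periodicals → 4.5% + 0% city = 4.5% → £0.71
Office chair £211.79: home furniture → 6.75% + 0% city = 6.75% → £14.30
Total tax = £3.40 + £12.80 + £0.71 + £14.30 = £31.21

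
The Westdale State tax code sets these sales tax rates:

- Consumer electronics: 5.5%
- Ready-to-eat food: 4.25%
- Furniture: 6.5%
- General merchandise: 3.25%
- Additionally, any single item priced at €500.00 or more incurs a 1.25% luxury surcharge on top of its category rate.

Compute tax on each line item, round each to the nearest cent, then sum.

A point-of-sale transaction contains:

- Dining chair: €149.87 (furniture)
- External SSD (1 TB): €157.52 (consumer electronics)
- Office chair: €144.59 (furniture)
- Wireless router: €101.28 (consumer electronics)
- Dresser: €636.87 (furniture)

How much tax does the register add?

Dining chair €149.87: furniture → 6.5% → €9.74
External SSD (1 TB) €157.52: consumer electronics → 5.5% → €8.66
Office chair €144.59: furniture → 6.5% → €9.40
Wireless router €101.28: consumer electronics → 5.5% → €5.57
Dresser €636.87: furniture → 6.5% + 1.25% surcharge = 7.75% → €49.36
Total tax = €9.74 + €8.66 + €9.40 + €5.57 + €49.36 = €82.73

€82.73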